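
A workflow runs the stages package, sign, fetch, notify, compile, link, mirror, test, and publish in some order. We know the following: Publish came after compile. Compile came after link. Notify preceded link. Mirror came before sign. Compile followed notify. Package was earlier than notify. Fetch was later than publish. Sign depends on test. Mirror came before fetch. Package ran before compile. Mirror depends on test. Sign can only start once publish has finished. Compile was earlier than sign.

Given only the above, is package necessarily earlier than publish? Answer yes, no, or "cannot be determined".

Chain the constraints: package → compile → publish. Each link is directly stated, so package comes before publish.

yes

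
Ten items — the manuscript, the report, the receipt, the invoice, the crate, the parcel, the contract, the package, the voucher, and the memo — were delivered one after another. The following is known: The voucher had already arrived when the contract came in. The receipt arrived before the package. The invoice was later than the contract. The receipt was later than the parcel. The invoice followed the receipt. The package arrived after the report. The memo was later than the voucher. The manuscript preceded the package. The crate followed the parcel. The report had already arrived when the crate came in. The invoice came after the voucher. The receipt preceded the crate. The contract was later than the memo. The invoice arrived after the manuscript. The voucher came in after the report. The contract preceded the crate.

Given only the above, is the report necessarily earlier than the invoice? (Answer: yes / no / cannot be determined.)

Chain the constraints: the report → the voucher → the invoice. Each link is directly stated, so the report comes before the invoice.

yes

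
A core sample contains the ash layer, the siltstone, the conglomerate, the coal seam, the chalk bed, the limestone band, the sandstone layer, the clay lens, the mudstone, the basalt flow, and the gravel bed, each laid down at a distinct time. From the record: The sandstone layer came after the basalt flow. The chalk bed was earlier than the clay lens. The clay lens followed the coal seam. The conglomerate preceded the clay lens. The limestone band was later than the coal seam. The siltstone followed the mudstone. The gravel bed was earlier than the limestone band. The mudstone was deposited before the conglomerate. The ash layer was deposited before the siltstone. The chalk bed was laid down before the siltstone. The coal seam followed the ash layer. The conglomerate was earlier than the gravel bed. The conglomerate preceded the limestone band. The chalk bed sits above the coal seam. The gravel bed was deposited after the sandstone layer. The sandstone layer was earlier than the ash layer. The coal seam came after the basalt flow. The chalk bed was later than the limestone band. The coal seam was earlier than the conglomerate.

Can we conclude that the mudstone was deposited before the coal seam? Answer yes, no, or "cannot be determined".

No chain of stated constraints runs from the mudstone to the coal seam, and none runs from the coal seam to the mudstone either.
So the relative order of the mudstone and the coal seam is not fixed by the given facts.

cannot be determined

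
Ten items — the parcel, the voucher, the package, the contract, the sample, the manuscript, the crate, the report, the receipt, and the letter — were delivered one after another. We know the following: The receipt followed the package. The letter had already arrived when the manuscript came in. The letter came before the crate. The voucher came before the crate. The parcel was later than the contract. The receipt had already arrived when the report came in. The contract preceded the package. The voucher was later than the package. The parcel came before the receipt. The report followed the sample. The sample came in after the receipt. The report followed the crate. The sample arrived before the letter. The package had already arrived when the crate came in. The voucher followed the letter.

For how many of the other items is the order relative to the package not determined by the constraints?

Forced before the package: the contract; forced after the package: the crate, the letter, the manuscript, the receipt, the report, the sample, and the voucher.
That leaves the parcel with no forced order relative to the package — 1.

1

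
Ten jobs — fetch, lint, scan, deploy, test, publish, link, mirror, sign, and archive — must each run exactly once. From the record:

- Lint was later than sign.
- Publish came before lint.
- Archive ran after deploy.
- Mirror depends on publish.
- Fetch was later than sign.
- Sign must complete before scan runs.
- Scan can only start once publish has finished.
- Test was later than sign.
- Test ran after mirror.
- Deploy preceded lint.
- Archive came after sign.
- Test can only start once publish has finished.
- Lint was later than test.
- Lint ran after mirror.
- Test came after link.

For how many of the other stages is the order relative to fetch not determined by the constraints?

8

Forced before fetch: sign.
That leaves archive, deploy, link, lint, mirror, publish, scan, and test with no forced order relative to fetch — 8.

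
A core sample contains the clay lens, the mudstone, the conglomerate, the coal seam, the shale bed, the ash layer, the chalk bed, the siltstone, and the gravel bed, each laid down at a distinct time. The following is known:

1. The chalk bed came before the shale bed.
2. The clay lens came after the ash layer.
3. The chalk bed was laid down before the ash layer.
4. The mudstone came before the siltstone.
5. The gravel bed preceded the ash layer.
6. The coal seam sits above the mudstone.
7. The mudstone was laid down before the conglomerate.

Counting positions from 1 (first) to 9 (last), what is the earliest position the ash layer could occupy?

The chalk bed and the gravel bed must both come before the ash layer — 2 forced predecessors.
Nothing else is forced ahead of the ash layer, so its earliest slot is position 2 + 1 = 3.

3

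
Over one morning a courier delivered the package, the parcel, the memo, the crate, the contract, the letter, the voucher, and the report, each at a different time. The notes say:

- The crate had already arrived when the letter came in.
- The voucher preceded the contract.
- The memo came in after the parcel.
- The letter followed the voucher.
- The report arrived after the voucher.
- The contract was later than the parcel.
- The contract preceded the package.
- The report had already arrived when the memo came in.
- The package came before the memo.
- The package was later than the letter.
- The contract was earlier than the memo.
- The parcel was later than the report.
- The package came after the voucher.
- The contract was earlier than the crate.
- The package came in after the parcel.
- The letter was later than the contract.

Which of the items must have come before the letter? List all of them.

the contract, the crate, the parcel, the report, the voucher

Directly stated before the letter: the contract, the crate, and the voucher.
The parcel reaches the letter via the parcel → the contract → the letter.
The report reaches the letter via the report → the parcel → the contract → the letter.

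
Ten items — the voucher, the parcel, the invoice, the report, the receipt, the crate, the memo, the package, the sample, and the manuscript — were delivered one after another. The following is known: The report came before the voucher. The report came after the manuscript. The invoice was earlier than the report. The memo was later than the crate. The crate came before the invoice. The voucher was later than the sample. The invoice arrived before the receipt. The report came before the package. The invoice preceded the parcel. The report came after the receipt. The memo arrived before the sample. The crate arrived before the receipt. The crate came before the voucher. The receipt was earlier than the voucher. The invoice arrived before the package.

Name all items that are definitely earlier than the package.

the crate, the invoice, the manuscript, the receipt, the report

Directly stated before the package: the invoice and the report.
The crate reaches the package via the crate → the invoice → the package.
The manuscript reaches the package via the manuscript → the report → the package.
The receipt reaches the package via the receipt → the report → the package.
No chain forces the memo (or any of the others) ahead of the package.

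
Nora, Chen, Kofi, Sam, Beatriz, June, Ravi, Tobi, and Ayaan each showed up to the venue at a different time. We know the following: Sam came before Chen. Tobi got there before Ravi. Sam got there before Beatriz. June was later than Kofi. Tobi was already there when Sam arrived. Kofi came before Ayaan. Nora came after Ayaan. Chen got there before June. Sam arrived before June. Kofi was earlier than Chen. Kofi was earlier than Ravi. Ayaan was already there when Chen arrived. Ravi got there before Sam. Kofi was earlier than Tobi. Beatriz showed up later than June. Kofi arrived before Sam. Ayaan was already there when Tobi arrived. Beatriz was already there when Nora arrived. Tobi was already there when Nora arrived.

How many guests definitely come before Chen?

Directly stated before Chen: Ayaan, Kofi, and Sam.
Ravi reaches Chen via Ravi → Sam → Chen.
Tobi reaches Chen via Tobi → Sam → Chen.
That's Ayaan, Kofi, Ravi, Sam, and Tobi — 5 in all.

5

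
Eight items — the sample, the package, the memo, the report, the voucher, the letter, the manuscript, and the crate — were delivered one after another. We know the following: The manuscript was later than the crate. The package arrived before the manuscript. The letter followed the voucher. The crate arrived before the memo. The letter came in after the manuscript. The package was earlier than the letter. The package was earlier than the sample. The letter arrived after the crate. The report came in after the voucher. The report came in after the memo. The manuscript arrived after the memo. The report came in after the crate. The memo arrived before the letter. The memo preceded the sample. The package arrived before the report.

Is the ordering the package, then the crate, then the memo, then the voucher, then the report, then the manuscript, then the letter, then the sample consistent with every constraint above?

yes

Check each stated constraint against the proposed order — e.g. the package is ahead of the letter; the package is ahead of the sample. Every pair is in the required order; nothing is violated.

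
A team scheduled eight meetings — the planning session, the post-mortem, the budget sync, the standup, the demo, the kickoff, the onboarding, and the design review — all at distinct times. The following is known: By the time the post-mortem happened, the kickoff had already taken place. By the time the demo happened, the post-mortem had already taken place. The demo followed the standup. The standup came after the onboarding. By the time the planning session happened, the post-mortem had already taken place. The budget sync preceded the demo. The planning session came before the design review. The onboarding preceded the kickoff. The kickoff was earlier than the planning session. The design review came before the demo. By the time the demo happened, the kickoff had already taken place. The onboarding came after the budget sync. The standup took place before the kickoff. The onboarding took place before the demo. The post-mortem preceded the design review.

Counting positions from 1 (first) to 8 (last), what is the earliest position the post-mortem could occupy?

5

The budget sync, the kickoff, the onboarding, and the standup must all come before the post-mortem — 4 forced predecessors.
Nothing else is forced ahead of the post-mortem, so its earliest slot is position 4 + 1 = 5.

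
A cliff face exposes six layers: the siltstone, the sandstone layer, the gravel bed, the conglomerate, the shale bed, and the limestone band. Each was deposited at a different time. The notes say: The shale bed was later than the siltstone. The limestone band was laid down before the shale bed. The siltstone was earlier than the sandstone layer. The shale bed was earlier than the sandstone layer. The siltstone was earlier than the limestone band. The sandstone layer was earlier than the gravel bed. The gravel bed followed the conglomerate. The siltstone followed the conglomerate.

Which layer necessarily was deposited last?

Every other layer has a chain of constraints placing it before the gravel bed, so the gravel bed is last.

the gravel bed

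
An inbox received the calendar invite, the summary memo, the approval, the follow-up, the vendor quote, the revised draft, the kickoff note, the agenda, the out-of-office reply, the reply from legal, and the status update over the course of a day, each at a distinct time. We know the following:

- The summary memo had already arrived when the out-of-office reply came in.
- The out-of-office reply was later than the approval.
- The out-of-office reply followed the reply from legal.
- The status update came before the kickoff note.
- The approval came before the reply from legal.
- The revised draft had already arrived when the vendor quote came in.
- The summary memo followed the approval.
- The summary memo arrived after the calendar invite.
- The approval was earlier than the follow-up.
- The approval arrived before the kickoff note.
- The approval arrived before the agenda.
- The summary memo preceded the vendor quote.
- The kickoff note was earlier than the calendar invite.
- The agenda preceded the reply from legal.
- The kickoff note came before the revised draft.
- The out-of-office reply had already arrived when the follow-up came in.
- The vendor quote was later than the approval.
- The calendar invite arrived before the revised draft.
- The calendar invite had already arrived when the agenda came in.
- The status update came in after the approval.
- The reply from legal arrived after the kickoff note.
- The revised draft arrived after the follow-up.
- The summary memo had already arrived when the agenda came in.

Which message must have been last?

the vendor quote

Every other message has a chain of constraints placing it before the vendor quote, so the vendor quote is last.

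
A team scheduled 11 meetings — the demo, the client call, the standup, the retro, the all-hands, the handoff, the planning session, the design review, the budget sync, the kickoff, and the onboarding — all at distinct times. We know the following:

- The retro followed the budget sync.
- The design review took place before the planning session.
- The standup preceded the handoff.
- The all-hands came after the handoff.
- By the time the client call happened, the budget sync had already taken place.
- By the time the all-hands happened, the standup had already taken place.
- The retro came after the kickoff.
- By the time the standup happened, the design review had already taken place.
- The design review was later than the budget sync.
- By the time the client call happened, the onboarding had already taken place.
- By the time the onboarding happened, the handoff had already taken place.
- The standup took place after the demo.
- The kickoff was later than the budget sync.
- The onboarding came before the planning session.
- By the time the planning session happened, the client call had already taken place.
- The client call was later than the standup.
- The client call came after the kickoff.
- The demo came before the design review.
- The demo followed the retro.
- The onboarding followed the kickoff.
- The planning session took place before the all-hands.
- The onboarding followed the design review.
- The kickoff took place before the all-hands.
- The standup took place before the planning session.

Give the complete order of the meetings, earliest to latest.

The constraints fix every adjacent pair, so only one ordering works:
the budget sync → the kickoff → the retro → the demo → the design review → the standup → the handoff → the onboarding → the client call → the planning session → the all-hands.

the budget sync, the kickoff, the retro, the demo, the design review, the standup, the handoff, the onboarding, the client call, the planning session, the all-hands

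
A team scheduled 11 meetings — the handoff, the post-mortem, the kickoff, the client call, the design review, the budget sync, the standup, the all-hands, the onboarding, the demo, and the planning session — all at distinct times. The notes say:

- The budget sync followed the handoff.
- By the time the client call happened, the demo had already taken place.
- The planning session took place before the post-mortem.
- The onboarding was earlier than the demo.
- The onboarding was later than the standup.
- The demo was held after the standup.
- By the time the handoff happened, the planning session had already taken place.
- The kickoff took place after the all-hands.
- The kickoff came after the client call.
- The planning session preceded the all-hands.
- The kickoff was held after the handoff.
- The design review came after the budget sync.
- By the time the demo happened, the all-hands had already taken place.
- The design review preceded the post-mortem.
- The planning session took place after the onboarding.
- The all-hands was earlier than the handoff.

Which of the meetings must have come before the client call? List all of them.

the all-hands, the demo, the onboarding, the planning session, the standup

Directly stated before the client call: the demo.
The all-hands reaches the client call via the all-hands → the demo → the client call.
The onboarding reaches the client call via the onboarding → the demo → the client call.
The planning session reaches the client call via the planning session → the all-hands → the demo → the client call.
Likewise the standup reaches the client call by chaining the stated constraints.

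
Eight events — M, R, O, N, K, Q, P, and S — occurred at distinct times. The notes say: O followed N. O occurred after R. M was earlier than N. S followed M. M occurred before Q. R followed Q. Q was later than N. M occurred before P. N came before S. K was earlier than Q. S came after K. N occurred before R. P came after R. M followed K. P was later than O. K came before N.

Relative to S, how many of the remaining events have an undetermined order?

Forced before S: K, M, and N.
That leaves O, P, Q, and R with no forced order relative to S — 4.

4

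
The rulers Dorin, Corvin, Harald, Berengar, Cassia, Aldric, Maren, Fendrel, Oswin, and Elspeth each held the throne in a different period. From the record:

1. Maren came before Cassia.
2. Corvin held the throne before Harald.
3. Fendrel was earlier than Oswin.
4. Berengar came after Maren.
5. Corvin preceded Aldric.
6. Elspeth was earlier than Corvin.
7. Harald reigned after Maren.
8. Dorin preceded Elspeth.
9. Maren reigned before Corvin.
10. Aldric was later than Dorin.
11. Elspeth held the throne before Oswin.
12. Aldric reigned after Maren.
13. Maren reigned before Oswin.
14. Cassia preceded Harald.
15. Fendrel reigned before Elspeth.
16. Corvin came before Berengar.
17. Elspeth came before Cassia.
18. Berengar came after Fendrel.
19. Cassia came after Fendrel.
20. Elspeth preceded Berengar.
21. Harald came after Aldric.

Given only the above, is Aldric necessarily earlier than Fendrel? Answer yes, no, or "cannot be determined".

Tracing the constraints gives Fendrel → Elspeth → Corvin → Aldric, so Fendrel must come before Aldric.
That means Aldric cannot be before Fendrel.

no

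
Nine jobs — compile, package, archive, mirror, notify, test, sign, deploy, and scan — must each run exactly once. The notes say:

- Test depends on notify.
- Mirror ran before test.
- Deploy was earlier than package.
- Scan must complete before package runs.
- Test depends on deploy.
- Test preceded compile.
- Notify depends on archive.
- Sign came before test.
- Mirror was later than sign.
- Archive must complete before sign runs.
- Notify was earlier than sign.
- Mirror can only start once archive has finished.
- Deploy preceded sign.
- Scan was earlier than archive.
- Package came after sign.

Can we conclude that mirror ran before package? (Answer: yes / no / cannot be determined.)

No chain of stated constraints runs from mirror to package, and none runs from package to mirror either.
So the relative order of mirror and package is not fixed by the given facts.

cannot be determined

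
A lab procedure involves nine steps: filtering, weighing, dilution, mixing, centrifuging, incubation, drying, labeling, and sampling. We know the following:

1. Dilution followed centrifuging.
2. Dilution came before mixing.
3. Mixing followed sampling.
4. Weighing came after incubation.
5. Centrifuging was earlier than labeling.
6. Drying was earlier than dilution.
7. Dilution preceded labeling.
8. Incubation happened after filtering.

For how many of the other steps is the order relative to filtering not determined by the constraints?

6

Forced after filtering: incubation and weighing.
That leaves centrifuging, dilution, drying, labeling, mixing, and sampling with no forced order relative to filtering — 6.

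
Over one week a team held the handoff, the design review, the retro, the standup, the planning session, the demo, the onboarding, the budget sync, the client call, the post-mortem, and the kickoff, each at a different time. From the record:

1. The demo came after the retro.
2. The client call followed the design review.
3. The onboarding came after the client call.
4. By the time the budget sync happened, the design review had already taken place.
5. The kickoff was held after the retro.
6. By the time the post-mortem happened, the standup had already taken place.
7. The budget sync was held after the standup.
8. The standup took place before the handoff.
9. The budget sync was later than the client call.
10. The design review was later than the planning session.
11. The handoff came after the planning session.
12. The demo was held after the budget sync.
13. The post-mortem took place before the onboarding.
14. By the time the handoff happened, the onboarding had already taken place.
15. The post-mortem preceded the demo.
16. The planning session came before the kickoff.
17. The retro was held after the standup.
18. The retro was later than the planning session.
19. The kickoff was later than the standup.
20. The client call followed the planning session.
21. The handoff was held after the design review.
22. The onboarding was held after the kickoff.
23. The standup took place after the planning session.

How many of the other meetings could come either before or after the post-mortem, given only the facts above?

Forced before the post-mortem: the planning session and the standup; forced after the post-mortem: the demo, the handoff, and the onboarding.
That leaves the budget sync, the client call, the design review, the kickoff, and the retro with no forced order relative to the post-mortem — 5.

5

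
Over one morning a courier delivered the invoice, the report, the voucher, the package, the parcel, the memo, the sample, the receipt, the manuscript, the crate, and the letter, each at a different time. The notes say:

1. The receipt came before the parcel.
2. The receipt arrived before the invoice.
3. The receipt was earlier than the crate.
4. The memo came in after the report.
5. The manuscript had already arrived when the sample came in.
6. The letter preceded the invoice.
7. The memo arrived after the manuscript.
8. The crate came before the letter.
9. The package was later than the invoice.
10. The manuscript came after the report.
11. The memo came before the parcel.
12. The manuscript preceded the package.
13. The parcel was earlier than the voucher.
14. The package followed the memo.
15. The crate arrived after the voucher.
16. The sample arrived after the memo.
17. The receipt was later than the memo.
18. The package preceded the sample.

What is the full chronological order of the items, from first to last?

the report, the manuscript, the memo, the receipt, the parcel, the voucher, the crate, the letter, the invoice, the package, the sample

The constraints fix every adjacent pair, so only one ordering works:
the report → the manuscript → the memo → the receipt → the parcel → the voucher → the crate → the letter → the invoice → the package → the sample.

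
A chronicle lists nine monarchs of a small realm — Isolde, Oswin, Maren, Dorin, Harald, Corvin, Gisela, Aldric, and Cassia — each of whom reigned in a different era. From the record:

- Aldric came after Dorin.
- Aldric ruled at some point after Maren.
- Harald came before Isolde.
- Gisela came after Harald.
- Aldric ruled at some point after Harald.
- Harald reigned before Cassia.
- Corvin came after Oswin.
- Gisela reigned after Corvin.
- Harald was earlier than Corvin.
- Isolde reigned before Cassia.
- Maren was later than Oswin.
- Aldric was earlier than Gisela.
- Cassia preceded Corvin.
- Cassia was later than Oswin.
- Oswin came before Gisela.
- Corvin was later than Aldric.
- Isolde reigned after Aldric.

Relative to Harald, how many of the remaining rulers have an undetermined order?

3

Forced after Harald: Aldric, Cassia, Corvin, Gisela, and Isolde.
That leaves Dorin, Maren, and Oswin with no forced order relative to Harald — 3.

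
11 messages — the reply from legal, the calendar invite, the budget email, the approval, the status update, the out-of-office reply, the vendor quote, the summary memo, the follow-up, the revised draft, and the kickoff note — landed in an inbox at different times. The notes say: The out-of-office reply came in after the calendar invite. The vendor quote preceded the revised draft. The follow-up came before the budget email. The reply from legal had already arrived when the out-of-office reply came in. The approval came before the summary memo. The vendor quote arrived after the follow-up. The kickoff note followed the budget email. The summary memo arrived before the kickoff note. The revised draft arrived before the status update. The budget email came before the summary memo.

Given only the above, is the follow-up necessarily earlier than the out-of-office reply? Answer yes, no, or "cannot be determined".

cannot be determined

No chain of stated constraints runs from the follow-up to the out-of-office reply, and none runs from the out-of-office reply to the follow-up either.
So the relative order of the follow-up and the out-of-office reply is not fixed by the given facts.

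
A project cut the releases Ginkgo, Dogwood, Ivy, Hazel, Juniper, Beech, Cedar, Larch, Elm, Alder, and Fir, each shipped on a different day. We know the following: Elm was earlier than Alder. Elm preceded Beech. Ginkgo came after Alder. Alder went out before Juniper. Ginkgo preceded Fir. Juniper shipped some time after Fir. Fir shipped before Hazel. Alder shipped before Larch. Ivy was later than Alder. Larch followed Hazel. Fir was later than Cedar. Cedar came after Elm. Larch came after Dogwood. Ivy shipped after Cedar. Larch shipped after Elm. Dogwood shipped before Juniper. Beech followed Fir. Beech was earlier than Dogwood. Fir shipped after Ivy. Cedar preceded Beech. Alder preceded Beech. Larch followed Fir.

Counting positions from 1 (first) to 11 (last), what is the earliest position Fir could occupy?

6

Alder, Cedar, Elm, Ginkgo, and Ivy must all come before Fir — 5 forced predecessors.
Nothing else is forced ahead of Fir, so its earliest slot is position 5 + 1 = 6.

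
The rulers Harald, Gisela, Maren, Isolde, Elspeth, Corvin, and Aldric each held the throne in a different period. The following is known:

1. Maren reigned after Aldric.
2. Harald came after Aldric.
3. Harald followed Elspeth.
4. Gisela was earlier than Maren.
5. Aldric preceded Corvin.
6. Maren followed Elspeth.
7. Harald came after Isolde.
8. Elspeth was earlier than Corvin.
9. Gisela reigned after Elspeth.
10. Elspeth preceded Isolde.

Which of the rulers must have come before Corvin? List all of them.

Directly stated before Corvin: Aldric and Elspeth.
No chain forces Harald (or any of the others) ahead of Corvin.

Aldric, Elspeth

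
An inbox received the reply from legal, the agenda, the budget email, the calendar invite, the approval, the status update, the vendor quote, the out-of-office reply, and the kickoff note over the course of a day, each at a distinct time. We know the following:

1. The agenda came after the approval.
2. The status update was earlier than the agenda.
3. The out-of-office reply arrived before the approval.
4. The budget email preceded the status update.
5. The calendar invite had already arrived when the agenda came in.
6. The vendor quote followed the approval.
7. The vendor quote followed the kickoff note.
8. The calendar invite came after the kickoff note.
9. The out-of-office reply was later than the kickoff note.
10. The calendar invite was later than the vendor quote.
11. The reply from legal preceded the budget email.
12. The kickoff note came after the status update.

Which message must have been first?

The reply from legal has a chain of constraints placing it before every other message, so the reply from legal must be first.

the reply from legal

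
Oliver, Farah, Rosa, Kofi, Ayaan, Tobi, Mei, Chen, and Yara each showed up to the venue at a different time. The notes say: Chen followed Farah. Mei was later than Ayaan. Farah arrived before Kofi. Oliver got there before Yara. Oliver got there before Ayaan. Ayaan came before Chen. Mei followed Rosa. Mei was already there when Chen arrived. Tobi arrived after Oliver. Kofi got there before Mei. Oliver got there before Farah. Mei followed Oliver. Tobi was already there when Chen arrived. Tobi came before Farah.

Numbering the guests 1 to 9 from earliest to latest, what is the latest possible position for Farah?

Farah must come before Chen, Kofi, and Mei — 3 guests forced after them.
Everything else can be placed before Farah in some valid order, so Farah can sit as late as position 9 − 3 = 6.

6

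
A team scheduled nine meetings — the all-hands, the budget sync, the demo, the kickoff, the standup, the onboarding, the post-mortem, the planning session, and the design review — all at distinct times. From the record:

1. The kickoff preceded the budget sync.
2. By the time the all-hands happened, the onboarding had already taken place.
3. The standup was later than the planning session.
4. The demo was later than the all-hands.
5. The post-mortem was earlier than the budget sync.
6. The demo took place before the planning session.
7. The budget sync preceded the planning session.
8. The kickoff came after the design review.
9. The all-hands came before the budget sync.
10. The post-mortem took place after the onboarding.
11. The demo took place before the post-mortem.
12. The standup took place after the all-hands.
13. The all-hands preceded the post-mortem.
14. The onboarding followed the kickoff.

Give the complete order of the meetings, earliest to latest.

The constraints fix every adjacent pair, so only one ordering works:
the design review → the kickoff → the onboarding → the all-hands → the demo → the post-mortem → the budget sync → the planning session → the standup.

the design review, the kickoff, the onboarding, the all-hands, the demo, the post-mortem, the budget sync, the planning session, the standup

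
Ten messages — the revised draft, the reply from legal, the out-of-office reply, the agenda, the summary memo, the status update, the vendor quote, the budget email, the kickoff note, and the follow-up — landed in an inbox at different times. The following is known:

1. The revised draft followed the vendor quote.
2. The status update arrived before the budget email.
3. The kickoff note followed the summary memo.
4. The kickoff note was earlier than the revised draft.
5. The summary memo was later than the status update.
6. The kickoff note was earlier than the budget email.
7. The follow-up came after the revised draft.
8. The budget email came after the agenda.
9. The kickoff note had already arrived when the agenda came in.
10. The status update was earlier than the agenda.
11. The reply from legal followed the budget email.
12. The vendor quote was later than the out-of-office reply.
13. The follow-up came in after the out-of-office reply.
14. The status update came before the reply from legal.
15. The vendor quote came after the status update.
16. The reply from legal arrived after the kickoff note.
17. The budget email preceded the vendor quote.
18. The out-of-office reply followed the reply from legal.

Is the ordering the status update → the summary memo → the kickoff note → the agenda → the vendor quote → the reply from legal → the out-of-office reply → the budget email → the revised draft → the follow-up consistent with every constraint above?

no

The constraints require the budget email before the vendor quote, but in the proposed sequence the vendor quote appears ahead of the budget email. That one violation is enough.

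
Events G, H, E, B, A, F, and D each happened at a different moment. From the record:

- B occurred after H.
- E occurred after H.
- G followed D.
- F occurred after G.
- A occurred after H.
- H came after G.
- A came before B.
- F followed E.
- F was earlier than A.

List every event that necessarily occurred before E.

D, G, H

Directly stated before E: H.
D reaches E via D → G → H → E.
G reaches E via G → H → E.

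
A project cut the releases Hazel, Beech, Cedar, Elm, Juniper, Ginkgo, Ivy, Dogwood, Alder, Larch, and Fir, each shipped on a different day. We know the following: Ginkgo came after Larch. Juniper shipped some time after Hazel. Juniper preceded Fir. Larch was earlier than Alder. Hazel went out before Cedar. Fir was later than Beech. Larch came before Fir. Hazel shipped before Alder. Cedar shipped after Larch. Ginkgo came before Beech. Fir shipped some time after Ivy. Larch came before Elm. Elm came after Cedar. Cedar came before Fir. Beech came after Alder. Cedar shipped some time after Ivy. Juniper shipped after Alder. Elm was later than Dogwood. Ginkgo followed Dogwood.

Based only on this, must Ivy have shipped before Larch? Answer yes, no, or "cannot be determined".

cannot be determined

No chain of stated constraints runs from Ivy to Larch, and none runs from Larch to Ivy either.
So the relative order of Ivy and Larch is not fixed by the given facts.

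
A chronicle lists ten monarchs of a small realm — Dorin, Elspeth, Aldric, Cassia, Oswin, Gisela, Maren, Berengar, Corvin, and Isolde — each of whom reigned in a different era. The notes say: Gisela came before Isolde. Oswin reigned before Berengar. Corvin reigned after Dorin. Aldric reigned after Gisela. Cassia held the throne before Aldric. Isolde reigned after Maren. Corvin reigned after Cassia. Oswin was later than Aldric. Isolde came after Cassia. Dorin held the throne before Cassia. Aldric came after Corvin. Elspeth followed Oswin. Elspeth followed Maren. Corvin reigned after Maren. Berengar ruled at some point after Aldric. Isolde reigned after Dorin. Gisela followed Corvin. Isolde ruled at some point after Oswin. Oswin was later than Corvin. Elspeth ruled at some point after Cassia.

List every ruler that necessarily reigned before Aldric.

Cassia, Corvin, Dorin, Gisela, Maren

Directly stated before Aldric: Cassia, Corvin, and Gisela.
Dorin reaches Aldric via Dorin → Cassia → Aldric.
Maren reaches Aldric via Maren → Corvin → Aldric.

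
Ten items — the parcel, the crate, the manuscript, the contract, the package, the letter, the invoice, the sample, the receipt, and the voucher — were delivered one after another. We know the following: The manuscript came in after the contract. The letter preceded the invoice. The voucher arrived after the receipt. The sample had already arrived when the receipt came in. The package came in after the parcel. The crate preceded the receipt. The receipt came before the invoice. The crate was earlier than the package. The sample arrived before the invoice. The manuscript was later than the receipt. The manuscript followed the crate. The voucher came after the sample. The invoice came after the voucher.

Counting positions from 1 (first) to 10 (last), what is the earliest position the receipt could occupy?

3

The crate and the sample must both come before the receipt — 2 forced predecessors.
Nothing else is forced ahead of the receipt, so its earliest slot is position 2 + 1 = 3.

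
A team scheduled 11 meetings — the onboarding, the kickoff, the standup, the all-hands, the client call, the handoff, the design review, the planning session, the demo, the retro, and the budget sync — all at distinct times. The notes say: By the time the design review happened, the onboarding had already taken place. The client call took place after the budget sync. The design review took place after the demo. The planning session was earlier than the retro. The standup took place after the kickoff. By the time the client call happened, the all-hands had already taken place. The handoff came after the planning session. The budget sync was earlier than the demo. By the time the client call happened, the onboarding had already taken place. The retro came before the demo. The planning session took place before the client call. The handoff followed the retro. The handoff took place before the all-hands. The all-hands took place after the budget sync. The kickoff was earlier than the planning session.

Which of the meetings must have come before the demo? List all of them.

the budget sync, the kickoff, the planning session, the retro

Directly stated before the demo: the budget sync and the retro.
The kickoff reaches the demo via the kickoff → the planning session → the retro → the demo.
The planning session reaches the demo via the planning session → the retro → the demo.
No chain forces the client call (or any of the others) ahead of the demo.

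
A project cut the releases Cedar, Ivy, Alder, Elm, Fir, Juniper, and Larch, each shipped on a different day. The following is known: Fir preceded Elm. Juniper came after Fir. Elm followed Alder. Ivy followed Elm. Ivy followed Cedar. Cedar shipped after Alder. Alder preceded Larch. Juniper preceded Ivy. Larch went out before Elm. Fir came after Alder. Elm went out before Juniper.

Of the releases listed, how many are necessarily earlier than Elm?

Directly stated before Elm: Alder, Fir, and Larch.
No chain forces Cedar (or any of the others) ahead of Elm.
That's Alder, Fir, and Larch — 3 in all.

3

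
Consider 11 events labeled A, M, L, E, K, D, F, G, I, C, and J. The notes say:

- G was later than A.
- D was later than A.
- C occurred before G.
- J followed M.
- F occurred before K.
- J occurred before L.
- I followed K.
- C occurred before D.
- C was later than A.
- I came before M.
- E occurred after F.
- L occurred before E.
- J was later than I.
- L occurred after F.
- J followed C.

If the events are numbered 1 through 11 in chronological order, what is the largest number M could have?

M must come before E, J, and L — 3 events forced after it.
Everything else can be placed before M in some valid order, so M can sit as late as position 11 − 3 = 8.

8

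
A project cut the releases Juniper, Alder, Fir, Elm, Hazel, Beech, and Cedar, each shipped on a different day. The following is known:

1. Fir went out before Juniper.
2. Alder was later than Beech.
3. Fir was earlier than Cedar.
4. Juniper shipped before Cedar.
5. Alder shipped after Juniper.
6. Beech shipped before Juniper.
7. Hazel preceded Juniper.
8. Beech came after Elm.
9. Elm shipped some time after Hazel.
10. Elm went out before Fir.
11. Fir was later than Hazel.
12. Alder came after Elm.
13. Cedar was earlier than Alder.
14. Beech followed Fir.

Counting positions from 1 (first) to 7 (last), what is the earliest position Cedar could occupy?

6

Beech, Elm, Fir, Hazel, and Juniper must all come before Cedar — 5 forced predecessors.
Nothing else is forced ahead of Cedar, so its earliest slot is position 5 + 1 = 6.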